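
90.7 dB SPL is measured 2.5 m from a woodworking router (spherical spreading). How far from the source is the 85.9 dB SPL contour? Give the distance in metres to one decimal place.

4.3 m

The 4.8 dB drop corresponds to a distance ratio of 10^(4.8/20) for a point source.
r₂ = 2.5·10^((90.7−85.9)/20) = 2.5·10^(4.8/20) = 4.34 m.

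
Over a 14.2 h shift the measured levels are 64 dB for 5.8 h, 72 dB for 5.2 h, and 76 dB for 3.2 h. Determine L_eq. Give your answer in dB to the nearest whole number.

The energy average is taken in the linear domain: L_eq = 10·log₁₀[(Σ tᵢ·10^(Lᵢ/10))/T], T = 14.2 h.
Σ tᵢ·10^(Lᵢ/10) = 5.8·10^(64/10) + 5.2·10^(72/10) + 3.2·10^(76/10) = 2.244e+08.
L_eq = 10·log₁₀(2.244e+08/14.2) = 71.99 dB.

72 dB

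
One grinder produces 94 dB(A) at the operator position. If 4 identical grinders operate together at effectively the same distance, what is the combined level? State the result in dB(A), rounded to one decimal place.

100.0 dB(A)

With 4 equal, uncorrelated contributions the intensity is 4× that of one unit, giving a rise of 10·log₁₀ 4.
L_total = 94 + 10·log₁₀(4) = 94 + 6.021 = 100.02 dB(A).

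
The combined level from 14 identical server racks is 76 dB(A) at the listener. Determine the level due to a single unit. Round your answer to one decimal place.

64.5 dB(A)

Dividing the total intensity by 14 lowers the level by 10·log₁₀ 14 = 11.461 dB: L₁ = 76 − 11.461.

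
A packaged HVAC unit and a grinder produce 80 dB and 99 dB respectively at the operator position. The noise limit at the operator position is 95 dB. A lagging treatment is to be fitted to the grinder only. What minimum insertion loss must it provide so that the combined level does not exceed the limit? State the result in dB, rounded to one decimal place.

4.1 dB

The untreated sources together contribute 10^(80/10) = 1.000e+08, i.e. 80.00 dB.
To meet 95 dB overall, the treated grinder may contribute at most 10^(95/10) − 1.000e+08 = 3.062e+09, i.e. 94.86 dB.
So the grinder must be reduced from 99 to 94.86 dB: IL = 4.14 dB.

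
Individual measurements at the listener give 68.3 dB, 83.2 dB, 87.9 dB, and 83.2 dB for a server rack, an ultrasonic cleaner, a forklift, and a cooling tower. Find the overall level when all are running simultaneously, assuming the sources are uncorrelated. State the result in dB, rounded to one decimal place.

Incoherent sources combine by intensity addition: L_total = 10·log₁₀(Σ 10^(L_i/10)).
Σ 10^(L/10) = 10^(68.3/10) + 10^(83.2/10) + 10^(87.9/10) + 10^(83.2/10) = 1.041e+09.
L_total = 10·log₁₀(1.041e+09) = 90.18 dB.

90.2 dB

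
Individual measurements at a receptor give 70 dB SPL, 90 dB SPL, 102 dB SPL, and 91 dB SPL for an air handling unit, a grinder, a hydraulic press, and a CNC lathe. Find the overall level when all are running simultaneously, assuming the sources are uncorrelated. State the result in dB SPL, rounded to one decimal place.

102.6 dB SPL

Incoherent sources combine by intensity addition: L_total = 10·log₁₀(Σ 10^(L_i/10)).
Σ 10^(L/10) = 10^(70/10) + 10^(90/10) + 10^(102/10) + 10^(91/10) = 1.812e+10.
L_total = 10·log₁₀(1.812e+10) = 102.58 dB SPL.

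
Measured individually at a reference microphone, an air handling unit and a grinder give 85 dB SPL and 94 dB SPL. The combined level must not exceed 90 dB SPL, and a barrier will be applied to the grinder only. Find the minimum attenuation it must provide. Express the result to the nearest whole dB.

6 dB

Fixed contribution from the other source: Σ 10^(L/10) = 10^(85/10) = 3.162e+08 (85.00 dB SPL).
The limit corresponds to 10^(90/10) = 1.000e+09; subtracting the fixed part leaves 6.838e+08 for the grinder, i.e. 88.35 dB SPL.
So the grinder must be reduced from 94 to 88.35 dB SPL: IL = 5.65 dB.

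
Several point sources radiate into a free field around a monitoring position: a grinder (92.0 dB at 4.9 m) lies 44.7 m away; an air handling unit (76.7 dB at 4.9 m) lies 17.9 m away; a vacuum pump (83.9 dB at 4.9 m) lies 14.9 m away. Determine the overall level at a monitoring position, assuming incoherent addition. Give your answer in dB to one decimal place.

76.9 dB

Apply inverse-square spreading to bring every level to the receiver, then sum 10^(L/10).
grinder: 92.0 − 20·log₁₀(44.7/4.9) = 92.0 − 19.20 = 72.80 dB.
air handling unit: 76.7 − 20·log₁₀(17.9/4.9) = 76.7 − 11.25 = 65.45 dB.
vacuum pump: 83.9 − 20·log₁₀(14.9/4.9) = 83.9 − 9.66 = 74.24 dB.
Σ 10^(L/10) = 4.910e+07 → L_total = 10·log₁₀(4.910e+07) = 76.91 dB.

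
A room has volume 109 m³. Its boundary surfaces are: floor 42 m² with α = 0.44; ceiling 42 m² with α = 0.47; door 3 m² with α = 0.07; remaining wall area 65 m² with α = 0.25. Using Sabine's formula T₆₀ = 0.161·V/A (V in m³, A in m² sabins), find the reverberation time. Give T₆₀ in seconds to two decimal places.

0.32 s

Total absorption A = 42·0.44 + 42·0.47 + 3·0.07 + 65·0.25 = 54.68 m² sabins.
T₆₀ = 0.161·V/A = 0.161·109/54.68 = 0.321 s.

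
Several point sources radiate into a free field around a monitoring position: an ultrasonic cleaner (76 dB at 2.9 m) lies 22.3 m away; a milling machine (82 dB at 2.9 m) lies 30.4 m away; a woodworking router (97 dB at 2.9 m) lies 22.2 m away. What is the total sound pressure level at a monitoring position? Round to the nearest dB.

Propagate each source to the receiver with L = L_ref − 20·log₁₀(r/r_ref), then add intensities.
ultrasonic cleaner: 76 − 20·log₁₀(22.3/2.9) = 76 − 17.72 = 58.28 dB.
milling machine: 82 − 20·log₁₀(30.4/2.9) = 82 − 20.41 = 61.59 dB.
woodworking router: 97 − 20·log₁₀(22.2/2.9) = 97 − 17.68 = 79.32 dB.
Σ 10^(L/10) = 8.764e+07 → L_total = 10·log₁₀(8.764e+07) = 79.43 dB.

79 dB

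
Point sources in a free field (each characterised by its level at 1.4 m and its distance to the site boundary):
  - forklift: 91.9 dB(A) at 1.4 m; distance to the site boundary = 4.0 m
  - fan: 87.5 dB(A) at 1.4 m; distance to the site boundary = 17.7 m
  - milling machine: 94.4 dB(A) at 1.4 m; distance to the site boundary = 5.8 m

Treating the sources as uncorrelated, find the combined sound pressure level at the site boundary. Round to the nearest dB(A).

85 dB(A)

Apply inverse-square spreading to bring every level to the receiver, then sum 10^(L/10).
forklift: 91.9 − 20·log₁₀(4.0/1.4) = 91.9 − 9.12 = 82.78 dB(A).
fan: 87.5 − 20·log₁₀(17.7/1.4) = 87.5 − 22.04 = 65.46 dB(A).
milling machine: 94.4 − 20·log₁₀(5.8/1.4) = 94.4 − 12.35 = 82.05 dB(A).
Σ 10^(L/10) = 3.537e+08 → L_total = 10·log₁₀(3.537e+08) = 85.49 dB(A).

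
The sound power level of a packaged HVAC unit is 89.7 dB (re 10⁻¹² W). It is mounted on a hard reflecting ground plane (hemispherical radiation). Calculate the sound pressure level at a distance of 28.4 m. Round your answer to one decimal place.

L_p = L_w − 10·log₁₀(2π·r²) with r = 28.4 m.
2π·r² = 5068 m², 10·log₁₀ of that is 37.048 dB.
L_p = 89.7 − 37.048 = 52.65 dB.

52.7 dB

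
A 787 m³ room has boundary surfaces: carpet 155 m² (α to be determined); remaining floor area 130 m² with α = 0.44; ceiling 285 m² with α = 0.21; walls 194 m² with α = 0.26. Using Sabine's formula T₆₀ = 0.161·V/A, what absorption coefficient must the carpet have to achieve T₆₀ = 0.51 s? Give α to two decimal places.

0.52

A = 0.161·V/T₆₀ = 0.161·787/0.51 = 248.45 m² sabins.
Absorption from the other surfaces = 130·0.44 + 285·0.21 + 194·0.26 = 167.49 m², so the carpet must supply 80.96 m² over 155 m².
α = 80.96/155 = 0.522.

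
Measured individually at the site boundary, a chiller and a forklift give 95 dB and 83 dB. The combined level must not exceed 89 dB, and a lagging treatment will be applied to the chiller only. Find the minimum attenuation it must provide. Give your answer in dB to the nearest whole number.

The untreated sources together contribute 10^(83/10) = 1.995e+08, i.e. 83.00 dB.
The limit corresponds to 10^(89/10) = 7.943e+08; subtracting the fixed part leaves 5.948e+08 for the chiller, i.e. 87.74 dB.
So the chiller must be reduced from 95 to 87.74 dB: IL = 7.26 dB.

7 dB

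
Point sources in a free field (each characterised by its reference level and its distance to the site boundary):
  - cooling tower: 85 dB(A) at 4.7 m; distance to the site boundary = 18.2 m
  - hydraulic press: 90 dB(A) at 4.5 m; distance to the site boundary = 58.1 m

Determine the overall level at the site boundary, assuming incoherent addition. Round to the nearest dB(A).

74 dB(A)

Propagate each source to the receiver with L = L_ref − 20·log₁₀(r/r_ref), then add intensities.
cooling tower: 85 − 20·log₁₀(18.2/4.7) = 85 − 11.76 = 73.24 dB(A).
hydraulic press: 90 − 20·log₁₀(58.1/4.5) = 90 − 22.22 = 67.78 dB(A).
Σ 10^(L/10) = 2.709e+07 → L_total = 10·log₁₀(2.709e+07) = 74.33 dB(A).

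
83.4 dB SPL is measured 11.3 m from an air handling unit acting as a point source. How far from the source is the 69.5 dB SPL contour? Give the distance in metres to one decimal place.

Point-source spreading drops the level by 20·log₁₀(r₂/r₁); inverting, r₂/r₁ = 10^(ΔL/20).
r₂ = 11.3·10^((83.4−69.5)/20) = 11.3·10^(13.9/20) = 55.99 m.

56.0 m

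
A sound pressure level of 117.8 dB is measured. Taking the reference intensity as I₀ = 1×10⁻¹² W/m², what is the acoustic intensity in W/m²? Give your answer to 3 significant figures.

0.603 W/m²

L = 10·log₁₀(I/I₀) ⇒ I = I₀·10^(L/10) = 10⁻¹² × 10^11.78.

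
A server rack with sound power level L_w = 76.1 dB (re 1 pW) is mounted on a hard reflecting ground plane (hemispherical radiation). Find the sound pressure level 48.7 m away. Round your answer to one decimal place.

L_p = L_w − 10·log₁₀(2π·r²) with r = 48.7 m.
2π·r² = 1.49e+04 m², 10·log₁₀ of that is 41.732 dB.
L_p = 76.1 − 41.732 = 34.37 dB.

34.4 dB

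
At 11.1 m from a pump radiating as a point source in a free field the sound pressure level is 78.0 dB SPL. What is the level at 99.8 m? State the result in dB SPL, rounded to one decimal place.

Spherical spreading from a point source gives a 20·log₁₀(r₂/r₁) drop.
L₂ = 78.0 − 20·log₁₀(99.8/11.1) = 78.0 − 19.076 = 58.92 dB SPL.

58.9 dB SPL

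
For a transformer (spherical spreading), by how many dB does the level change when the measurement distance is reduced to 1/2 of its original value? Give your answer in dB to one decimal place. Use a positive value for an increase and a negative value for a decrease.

+6.0 dB

Point-source spreading: ΔL = −20·log₁₀(r₂/r₁).
ΔL = −20·log₁₀(0.5) = +6.02 dB.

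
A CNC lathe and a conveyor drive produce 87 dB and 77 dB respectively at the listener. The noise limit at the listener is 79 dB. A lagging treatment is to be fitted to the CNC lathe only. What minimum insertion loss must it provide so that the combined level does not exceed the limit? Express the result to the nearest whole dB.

The untreated sources together contribute 10^(77/10) = 5.012e+07, i.e. 77.00 dB.
The limit corresponds to 10^(79/10) = 7.943e+07; subtracting the fixed part leaves 2.931e+07 for the CNC lathe, i.e. 74.67 dB.
Required insertion loss = 87 − 74.67 = 12.33 dB.

12 dB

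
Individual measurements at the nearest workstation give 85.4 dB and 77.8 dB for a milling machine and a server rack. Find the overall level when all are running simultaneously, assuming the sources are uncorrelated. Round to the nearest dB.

For uncorrelated sources the intensities add, so convert each level to linear form, sum, and take 10·log₁₀ of the total.
Σ 10^(L/10) = 10^(85.4/10) + 10^(77.8/10) = 4.070e+08.
L_total = 10·log₁₀(4.070e+08) = 86.10 dB.

86 dB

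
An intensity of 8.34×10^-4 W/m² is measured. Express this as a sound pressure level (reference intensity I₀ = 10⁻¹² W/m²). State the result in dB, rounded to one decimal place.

L = 10·log₁₀(I/I₀) = 10·log₁₀(8.34×10^-4/10⁻¹²) = 10·log₁₀(8.34×10^8).
L = 10·(0.9212 + 8) = 89.21 dB.

89.2 dB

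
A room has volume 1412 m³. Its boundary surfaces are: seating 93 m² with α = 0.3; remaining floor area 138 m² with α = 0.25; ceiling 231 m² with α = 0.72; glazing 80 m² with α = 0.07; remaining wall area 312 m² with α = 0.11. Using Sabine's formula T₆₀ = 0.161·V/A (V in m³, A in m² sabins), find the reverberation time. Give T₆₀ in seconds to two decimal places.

Total absorption A = 93·0.3 + 138·0.25 + 231·0.72 + 80·0.07 + 312·0.11 = 268.64 m² sabins.
T₆₀ = 0.161·V/A = 0.161·1412/268.64 = 0.846 s.

0.85 s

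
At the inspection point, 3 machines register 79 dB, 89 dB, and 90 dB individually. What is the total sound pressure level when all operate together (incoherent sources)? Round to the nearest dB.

For uncorrelated sources the intensities add, so convert each level to linear form, sum, and take 10·log₁₀ of the total.
Σ 10^(L/10) = 10^(79/10) + 10^(89/10) + 10^(90/10) = 1.874e+09.
L_total = 10·log₁₀(1.874e+09) = 92.73 dB.

93 dB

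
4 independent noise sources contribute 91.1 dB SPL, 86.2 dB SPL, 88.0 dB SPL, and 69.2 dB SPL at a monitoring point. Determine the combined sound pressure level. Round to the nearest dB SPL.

For uncorrelated sources the intensities add, so convert each level to linear form, sum, and take 10·log₁₀ of the total.
Σ 10^(L/10) = 10^(91.1/10) + 10^(86.2/10) + 10^(88.0/10) + 10^(69.2/10) = 2.344e+09.
L_total = 10·log₁₀(2.344e+09) = 93.70 dB SPL.

94 dB SPL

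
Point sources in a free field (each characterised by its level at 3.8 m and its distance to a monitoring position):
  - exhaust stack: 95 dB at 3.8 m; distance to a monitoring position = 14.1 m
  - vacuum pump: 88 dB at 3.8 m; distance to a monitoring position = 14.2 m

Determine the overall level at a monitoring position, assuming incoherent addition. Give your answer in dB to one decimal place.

84.4 dB

Propagate each source to the receiver with L = L_ref − 20·log₁₀(r/r_ref), then add intensities.
exhaust stack: 95 − 20·log₁₀(14.1/3.8) = 95 − 11.39 = 83.61 dB.
vacuum pump: 88 − 20·log₁₀(14.2/3.8) = 88 − 11.45 = 76.55 dB.
Σ 10^(L/10) = 2.749e+08 → L_total = 10·log₁₀(2.749e+08) = 84.39 dB.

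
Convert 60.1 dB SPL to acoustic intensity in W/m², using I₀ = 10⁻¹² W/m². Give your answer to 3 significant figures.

1.02e-06 W/m²

I = I₀·10^(L/10) = 10⁻¹² × 10^(60.1/10) = 10^(-5.990).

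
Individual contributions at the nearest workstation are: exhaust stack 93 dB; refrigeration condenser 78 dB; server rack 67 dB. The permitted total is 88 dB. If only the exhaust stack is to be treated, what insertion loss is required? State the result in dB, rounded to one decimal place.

5.5 dB

The untreated sources together contribute 10^(78/10) + 10^(67/10) = 6.811e+07, i.e. 78.33 dB.
The limit corresponds to 10^(88/10) = 6.310e+08; subtracting the fixed part leaves 5.628e+08 for the exhaust stack, i.e. 87.50 dB.
So the exhaust stack must be reduced from 93 to 87.50 dB: IL = 5.50 dB.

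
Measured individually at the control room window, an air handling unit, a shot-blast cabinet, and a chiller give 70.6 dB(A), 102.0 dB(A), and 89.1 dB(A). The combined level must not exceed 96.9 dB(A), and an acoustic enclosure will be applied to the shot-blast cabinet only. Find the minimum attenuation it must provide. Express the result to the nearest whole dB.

Fixed contribution from the other sources: Σ 10^(L/10) = 10^(70.6/10) + 10^(89.1/10) = 8.243e+08 (89.16 dB(A)).
The limit corresponds to 10^(96.9/10) = 4.898e+09; subtracting the fixed part leaves 4.073e+09 for the shot-blast cabinet, i.e. 96.10 dB(A).
So the shot-blast cabinet must be reduced from 102.0 to 96.10 dB(A): IL = 5.90 dB.

6 dB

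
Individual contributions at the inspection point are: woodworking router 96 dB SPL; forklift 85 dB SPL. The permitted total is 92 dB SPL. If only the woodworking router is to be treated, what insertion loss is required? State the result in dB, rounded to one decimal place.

5.0 dB

Fixed contribution from the other source: Σ 10^(L/10) = 10^(85/10) = 3.162e+08 (85.00 dB SPL).
To meet 92 dB SPL overall, the treated woodworking router may contribute at most 10^(92/10) − 3.162e+08 = 1.269e+09, i.e. 91.03 dB SPL.
So the woodworking router must be reduced from 96 to 91.03 dB SPL: IL = 4.97 dB.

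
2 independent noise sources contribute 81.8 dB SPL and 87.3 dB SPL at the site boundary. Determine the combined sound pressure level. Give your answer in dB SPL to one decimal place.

88.4 dB SPL

Incoherent sources combine by intensity addition: L_total = 10·log₁₀(Σ 10^(L_i/10)).
Σ 10^(L/10) = 10^(81.8/10) + 10^(87.3/10) = 6.884e+08.
L_total = 10·log₁₀(6.884e+08) = 88.38 dB SPL.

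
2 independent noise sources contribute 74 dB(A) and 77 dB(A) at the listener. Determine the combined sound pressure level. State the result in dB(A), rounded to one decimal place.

78.8 dB(A)

Incoherent sources combine by intensity addition: L_total = 10·log₁₀(Σ 10^(L_i/10)).
Σ 10^(L/10) = 10^(74/10) + 10^(77/10) = 7.524e+07.
L_total = 10·log₁₀(7.524e+07) = 78.76 dB(A).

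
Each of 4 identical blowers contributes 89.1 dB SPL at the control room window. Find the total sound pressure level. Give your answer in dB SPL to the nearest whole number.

95 dB SPL

N identical incoherent sources raise the level by 10·log₁₀ N.
L_total = 89.1 + 10·log₁₀(4) = 89.1 + 6.021 = 95.12 dB SPL.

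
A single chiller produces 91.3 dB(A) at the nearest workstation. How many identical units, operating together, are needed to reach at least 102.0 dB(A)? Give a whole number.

12

Need L₁ + 10·log₁₀ N ≥ 102.0, i.e. log₁₀ N ≥ 1.07.
N ≥ 10^(10.7/10) = 11.749, so N = 12.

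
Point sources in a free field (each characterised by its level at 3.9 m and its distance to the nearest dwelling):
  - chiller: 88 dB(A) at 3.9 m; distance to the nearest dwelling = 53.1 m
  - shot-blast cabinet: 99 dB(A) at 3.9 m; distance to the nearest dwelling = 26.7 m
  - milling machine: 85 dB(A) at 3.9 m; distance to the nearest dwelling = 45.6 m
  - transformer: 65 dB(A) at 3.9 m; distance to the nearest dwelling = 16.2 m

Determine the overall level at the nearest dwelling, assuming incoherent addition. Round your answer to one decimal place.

Propagate each source to the receiver with L = L_ref − 20·log₁₀(r/r_ref), then add intensities.
chiller: 88 − 20·log₁₀(53.1/3.9) = 88 − 22.68 = 65.32 dB(A).
shot-blast cabinet: 99 − 20·log₁₀(26.7/3.9) = 99 − 16.71 = 82.29 dB(A).
milling machine: 85 − 20·log₁₀(45.6/3.9) = 85 − 21.36 = 63.64 dB(A).
transformer: 65 − 20·log₁₀(16.2/3.9) = 65 − 12.37 = 52.63 dB(A).
Σ 10^(L/10) = 1.754e+08 → L_total = 10·log₁₀(1.754e+08) = 82.44 dB(A).

82.4 dB(A)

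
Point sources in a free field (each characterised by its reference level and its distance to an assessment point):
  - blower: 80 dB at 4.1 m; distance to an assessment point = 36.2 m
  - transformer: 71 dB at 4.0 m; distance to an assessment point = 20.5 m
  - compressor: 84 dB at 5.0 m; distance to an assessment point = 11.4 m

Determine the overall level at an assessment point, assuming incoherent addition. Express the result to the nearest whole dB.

77 dB

First find each source's level at the receiver (point-source: −20·log₁₀(r/r_ref)), then combine on an intensity basis.
blower: 80 − 20·log₁₀(36.2/4.1) = 80 − 18.92 = 61.08 dB.
transformer: 71 − 20·log₁₀(20.5/4.0) = 71 − 14.19 = 56.81 dB.
compressor: 84 − 20·log₁₀(11.4/5.0) = 84 − 7.16 = 76.84 dB.
Σ 10^(L/10) = 5.008e+07 → L_total = 10·log₁₀(5.008e+07) = 77.00 dB.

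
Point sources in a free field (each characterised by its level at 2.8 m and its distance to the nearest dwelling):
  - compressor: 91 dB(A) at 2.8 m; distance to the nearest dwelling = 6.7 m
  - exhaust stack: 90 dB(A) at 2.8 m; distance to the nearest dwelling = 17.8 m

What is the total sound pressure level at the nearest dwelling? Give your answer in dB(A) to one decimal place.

83.9 dB(A)

Apply inverse-square spreading to bring every level to the receiver, then sum 10^(L/10).
compressor: 91 − 20·log₁₀(6.7/2.8) = 91 − 7.58 = 83.42 dB(A).
exhaust stack: 90 − 20·log₁₀(17.8/2.8) = 90 − 16.07 = 73.93 dB(A).
Σ 10^(L/10) = 2.446e+08 → L_total = 10·log₁₀(2.446e+08) = 83.88 dB(A).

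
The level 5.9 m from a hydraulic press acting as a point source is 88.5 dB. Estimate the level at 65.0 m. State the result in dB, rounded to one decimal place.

For a point source, L₂ = L₁ − 20·log₁₀(r₂/r₁).
L₂ = 88.5 − 20·log₁₀(65.0/5.9) = 88.5 − 20.841 = 67.66 dB.

67.7 dB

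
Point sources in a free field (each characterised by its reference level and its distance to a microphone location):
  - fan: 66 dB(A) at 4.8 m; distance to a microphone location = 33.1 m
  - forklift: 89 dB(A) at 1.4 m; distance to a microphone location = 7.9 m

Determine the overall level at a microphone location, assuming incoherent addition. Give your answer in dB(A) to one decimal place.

Apply inverse-square spreading to bring every level to the receiver, then sum 10^(L/10).
fan: 66 − 20·log₁₀(33.1/4.8) = 66 − 16.77 = 49.23 dB(A).
forklift: 89 − 20·log₁₀(7.9/1.4) = 89 − 15.03 = 73.97 dB(A).
Σ 10^(L/10) = 2.503e+07 → L_total = 10·log₁₀(2.503e+07) = 73.98 dB(A).

74.0 dB(A)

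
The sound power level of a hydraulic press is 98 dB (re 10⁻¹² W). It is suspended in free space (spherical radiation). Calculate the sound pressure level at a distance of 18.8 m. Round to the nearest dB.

62 dB

Free-field spherical radiation: L_p = L_w − 10·log₁₀(4π·r²), r = 18.8 m.
4π·r² = 4441 m², 10·log₁₀ of that is 36.475 dB.
L_p = 98 − 36.475 = 61.52 dB.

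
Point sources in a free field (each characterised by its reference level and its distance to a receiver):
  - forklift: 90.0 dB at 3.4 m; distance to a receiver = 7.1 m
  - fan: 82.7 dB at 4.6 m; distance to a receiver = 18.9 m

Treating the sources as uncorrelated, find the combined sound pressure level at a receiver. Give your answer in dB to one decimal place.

First find each source's level at the receiver (point-source: −20·log₁₀(r/r_ref)), then combine on an intensity basis.
forklift: 90.0 − 20·log₁₀(7.1/3.4) = 90.0 − 6.40 = 83.60 dB.
fan: 82.7 − 20·log₁₀(18.9/4.6) = 82.7 − 12.27 = 70.43 dB.
Σ 10^(L/10) = 2.403e+08 → L_total = 10·log₁₀(2.403e+08) = 83.81 dB.

83.8 dB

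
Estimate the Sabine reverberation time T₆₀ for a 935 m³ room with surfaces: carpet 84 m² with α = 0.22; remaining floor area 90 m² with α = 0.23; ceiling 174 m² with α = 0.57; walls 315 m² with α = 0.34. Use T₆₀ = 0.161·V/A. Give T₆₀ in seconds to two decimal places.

Summing Sᵢαᵢ: 84·0.22 + 90·0.23 + 174·0.57 + 315·0.34 = 245.46 m².
T₆₀ = 0.161·V/A = 0.161·935/245.46 = 0.613 s.

0.61 s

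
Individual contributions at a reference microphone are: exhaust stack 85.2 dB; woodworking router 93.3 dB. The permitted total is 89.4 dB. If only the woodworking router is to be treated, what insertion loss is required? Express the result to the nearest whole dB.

Everything except the woodworking router sums to 10^(85.2/10) = 3.311e+08 in linear terms, 85.20 dB.
The limit corresponds to 10^(89.4/10) = 8.710e+08; subtracting the fixed part leaves 5.398e+08 for the woodworking router, i.e. 87.32 dB.
So the woodworking router must be reduced from 93.3 to 87.32 dB: IL = 5.98 dB.

6 dB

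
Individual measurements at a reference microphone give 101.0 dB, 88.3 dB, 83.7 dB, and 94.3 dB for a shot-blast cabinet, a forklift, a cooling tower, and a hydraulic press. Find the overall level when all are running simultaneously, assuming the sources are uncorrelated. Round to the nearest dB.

102 dB

For uncorrelated sources the intensities add, so convert each level to linear form, sum, and take 10·log₁₀ of the total.
Σ 10^(L/10) = 10^(101.0/10) + 10^(88.3/10) + 10^(83.7/10) + 10^(94.3/10) = 1.619e+10.
L_total = 10·log₁₀(1.619e+10) = 102.09 dB.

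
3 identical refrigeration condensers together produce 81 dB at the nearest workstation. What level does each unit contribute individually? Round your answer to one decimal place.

3 equal contributions raise the level by 10·log₁₀ 3 = 4.771 dB, so each unit alone gives 81 − 4.771.

76.2 dB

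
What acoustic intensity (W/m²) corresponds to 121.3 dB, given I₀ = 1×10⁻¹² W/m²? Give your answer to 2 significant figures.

1.3 W/m²

L = 10·log₁₀(I/I₀) ⇒ I = I₀·10^(L/10) = 10⁻¹² × 10^12.13.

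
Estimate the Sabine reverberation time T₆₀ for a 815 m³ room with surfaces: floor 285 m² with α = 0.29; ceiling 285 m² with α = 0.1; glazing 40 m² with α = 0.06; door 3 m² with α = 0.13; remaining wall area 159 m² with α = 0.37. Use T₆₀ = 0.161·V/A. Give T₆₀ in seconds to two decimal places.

A = Σ Sᵢαᵢ = 285·0.29 + 285·0.1 + 40·0.06 + 3·0.13 + 159·0.37 = 172.77 m².
T₆₀ = 0.161·V/A = 0.161·815/172.77 = 0.759 s.

0.76 s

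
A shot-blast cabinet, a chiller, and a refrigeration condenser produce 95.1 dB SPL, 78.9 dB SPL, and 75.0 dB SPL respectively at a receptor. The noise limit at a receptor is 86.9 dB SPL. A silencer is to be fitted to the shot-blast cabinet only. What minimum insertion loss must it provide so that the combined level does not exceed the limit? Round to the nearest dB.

9 dB

Everything except the shot-blast cabinet sums to 10^(78.9/10) + 10^(75.0/10) = 1.092e+08 in linear terms, 80.38 dB SPL.
The limit corresponds to 10^(86.9/10) = 4.898e+08; subtracting the fixed part leaves 3.805e+08 for the shot-blast cabinet, i.e. 85.80 dB SPL.
So the shot-blast cabinet must be reduced from 95.1 to 85.80 dB SPL: IL = 9.30 dB.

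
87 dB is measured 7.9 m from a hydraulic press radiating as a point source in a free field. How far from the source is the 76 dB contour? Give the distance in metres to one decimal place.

28.0 m

The 11.0 dB drop corresponds to a distance ratio of 10^(11.0/20) for a point source.
r₂ = 7.9·10^((87−76)/20) = 7.9·10^(11.0/20) = 28.03 m.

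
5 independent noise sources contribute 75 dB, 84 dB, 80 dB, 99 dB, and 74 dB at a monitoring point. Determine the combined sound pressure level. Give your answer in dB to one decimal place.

Incoherent sources combine by intensity addition: L_total = 10·log₁₀(Σ 10^(L_i/10)).
Σ 10^(L/10) = 10^(75/10) + 10^(84/10) + 10^(80/10) + 10^(99/10) + 10^(74/10) = 8.351e+09.
L_total = 10·log₁₀(8.351e+09) = 99.22 dB.

99.2 dB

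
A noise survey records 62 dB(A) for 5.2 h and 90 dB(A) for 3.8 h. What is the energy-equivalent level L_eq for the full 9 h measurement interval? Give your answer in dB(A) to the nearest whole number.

Weight each interval's intensity by its duration and average over T = 9 h:
Σ tᵢ·10^(Lᵢ/10) = 5.2·10^(62/10) + 3.8·10^(90/10) = 3.808e+09.
L_eq = 10·log₁₀(3.808e+09/9) = 86.26 dB(A).

86 dB(A)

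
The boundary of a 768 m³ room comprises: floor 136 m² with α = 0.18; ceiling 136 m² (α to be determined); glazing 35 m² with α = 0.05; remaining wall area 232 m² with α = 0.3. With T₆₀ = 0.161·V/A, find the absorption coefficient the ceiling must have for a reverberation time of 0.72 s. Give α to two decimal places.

0.56

From T₆₀ = 0.161·V/A, the target T₆₀ = 0.72 s needs A = 0.161·768/0.72 = 171.73 m².
Absorption from the other surfaces = 136·0.18 + 35·0.05 + 232·0.3 = 95.83 m², so the ceiling must supply 75.90 m² over 136 m².
α = 75.90/136 = 0.558.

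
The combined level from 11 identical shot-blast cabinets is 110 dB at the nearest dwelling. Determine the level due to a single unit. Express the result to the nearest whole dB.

11 equal contributions raise the level by 10·log₁₀ 11 = 10.414 dB, so each unit alone gives 110 − 10.414.

100 dB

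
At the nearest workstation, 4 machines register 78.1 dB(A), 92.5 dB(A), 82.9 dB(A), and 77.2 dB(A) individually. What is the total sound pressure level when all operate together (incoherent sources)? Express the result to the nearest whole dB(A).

93 dB(A)

Incoherent sources combine by intensity addition: L_total = 10·log₁₀(Σ 10^(L_i/10)).
Σ 10^(L/10) = 10^(78.1/10) + 10^(92.5/10) + 10^(82.9/10) + 10^(77.2/10) = 2.090e+09.
L_total = 10·log₁₀(2.090e+09) = 93.20 dB(A).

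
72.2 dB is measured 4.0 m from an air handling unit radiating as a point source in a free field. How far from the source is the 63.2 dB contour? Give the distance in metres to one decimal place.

11.3 m

For a point source L₁ − L₂ = 20·log₁₀(r₂/r₁), so r₂ = r₁·10^((L₁−L₂)/20).
r₂ = 4.0·10^((72.2−63.2)/20) = 4.0·10^(9.0/20) = 11.27 m.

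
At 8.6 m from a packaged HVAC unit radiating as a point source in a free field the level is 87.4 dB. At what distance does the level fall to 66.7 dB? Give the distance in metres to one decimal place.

For a point source L₁ − L₂ = 20·log₁₀(r₂/r₁), so r₂ = r₁·10^((L₁−L₂)/20).
r₂ = 8.6·10^((87.4−66.7)/20) = 8.6·10^(20.7/20) = 93.22 m.

93.2 m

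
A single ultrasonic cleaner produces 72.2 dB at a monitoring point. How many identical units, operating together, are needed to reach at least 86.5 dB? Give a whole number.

The shortfall is 86.5 − 72.2 = 14.3 dB, and N units add 10·log₁₀ N, so need 10·log₁₀ N ≥ 14.3.
N ≥ 10^(14.3/10) = 26.915, so N = 27.

27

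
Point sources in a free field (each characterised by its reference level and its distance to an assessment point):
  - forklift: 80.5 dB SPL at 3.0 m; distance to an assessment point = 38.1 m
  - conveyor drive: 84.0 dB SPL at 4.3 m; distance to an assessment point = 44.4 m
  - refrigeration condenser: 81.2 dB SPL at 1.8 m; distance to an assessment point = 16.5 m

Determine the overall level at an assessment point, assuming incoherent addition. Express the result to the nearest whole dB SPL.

Propagate each source to the receiver with L = L_ref − 20·log₁₀(r/r_ref), then add intensities.
forklift: 80.5 − 20·log₁₀(38.1/3.0) = 80.5 − 22.08 = 58.42 dB SPL.
conveyor drive: 84.0 − 20·log₁₀(44.4/4.3) = 84.0 − 20.28 = 63.72 dB SPL.
refrigeration condenser: 81.2 − 20·log₁₀(16.5/1.8) = 81.2 − 19.24 = 61.96 dB SPL.
Σ 10^(L/10) = 4.620e+06 → L_total = 10·log₁₀(4.620e+06) = 66.65 dB SPL.

67 dB SPL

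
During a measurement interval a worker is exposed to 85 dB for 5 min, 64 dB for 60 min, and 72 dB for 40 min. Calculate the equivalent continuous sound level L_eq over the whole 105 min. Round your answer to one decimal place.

73.5 dB

L_eq = 10·log₁₀[(1/T)·Σ tᵢ·10^(Lᵢ/10)] with T = 105 min.
Σ tᵢ·10^(Lᵢ/10) = 5·10^(85/10) + 60·10^(64/10) + 40·10^(72/10) = 2.366e+09.
L_eq = 10·log₁₀(2.366e+09/105) = 73.53 dB.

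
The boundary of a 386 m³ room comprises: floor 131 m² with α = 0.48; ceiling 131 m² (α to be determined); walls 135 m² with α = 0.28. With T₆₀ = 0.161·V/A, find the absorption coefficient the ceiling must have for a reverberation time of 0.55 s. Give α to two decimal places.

0.09

From T₆₀ = 0.161·V/A, the target T₆₀ = 0.55 s needs A = 0.161·386/0.55 = 112.99 m².
Absorption from the other surfaces = 131·0.48 + 135·0.28 = 100.68 m², so the ceiling must supply 12.31 m² over 131 m².
α = 12.31/131 = 0.094.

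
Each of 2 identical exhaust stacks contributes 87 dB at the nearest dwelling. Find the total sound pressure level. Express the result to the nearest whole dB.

90 dB

L_total = L₁ + 10·log₁₀ N for N identical incoherent sources.
L_total = 87 + 10·log₁₀(2) = 87 + 3.010 = 90.01 dB.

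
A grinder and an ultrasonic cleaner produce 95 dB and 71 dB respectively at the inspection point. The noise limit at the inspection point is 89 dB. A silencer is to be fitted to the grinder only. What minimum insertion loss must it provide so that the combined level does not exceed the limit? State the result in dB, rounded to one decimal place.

The untreated sources together contribute 10^(71/10) = 1.259e+07, i.e. 71.00 dB.
To meet 89 dB overall, the treated grinder may contribute at most 10^(89/10) − 1.259e+07 = 7.817e+08, i.e. 88.93 dB.
So the grinder must be reduced from 95 to 88.93 dB: IL = 6.07 dB.

6.1 dB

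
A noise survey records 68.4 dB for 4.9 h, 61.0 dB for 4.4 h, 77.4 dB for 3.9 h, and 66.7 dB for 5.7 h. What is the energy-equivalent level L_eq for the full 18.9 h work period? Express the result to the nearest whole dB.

Weight each interval's intensity by its duration and average over T = 18.9 h:
Σ tᵢ·10^(Lᵢ/10) = 4.9·10^(68.4/10) + 4.4·10^(61.0/10) + 3.9·10^(77.4/10) + 5.7·10^(66.7/10) = 2.804e+08.
L_eq = 10·log₁₀(2.804e+08/18.9) = 71.71 dB.

72 dB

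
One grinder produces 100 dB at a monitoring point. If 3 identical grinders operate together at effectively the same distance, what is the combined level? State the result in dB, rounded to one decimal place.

104.8 dB

With 3 equal, uncorrelated contributions the intensity is 3× that of one unit, giving a rise of 10·log₁₀ 3.
L_total = 100 + 10·log₁₀(3) = 100 + 4.771 = 104.77 dB.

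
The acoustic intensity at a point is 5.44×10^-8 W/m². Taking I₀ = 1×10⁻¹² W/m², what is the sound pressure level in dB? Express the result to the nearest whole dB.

I/I₀ = 5.44×10^-8/10⁻¹² = 5.44×10^4, and L = 10·log₁₀(I/I₀).
L = 10·(0.7356 + 4) = 47.36 dB.

47 dB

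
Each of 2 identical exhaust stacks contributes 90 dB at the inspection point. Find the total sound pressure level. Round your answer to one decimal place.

93.0 dB

L_total = L₁ + 10·log₁₀ N for N identical incoherent sources.
L_total = 90 + 10·log₁₀(2) = 90 + 3.010 = 93.01 dB.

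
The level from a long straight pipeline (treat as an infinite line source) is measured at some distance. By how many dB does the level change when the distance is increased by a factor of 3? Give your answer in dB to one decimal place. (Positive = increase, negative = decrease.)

Line-source spreading: ΔL = −10·log₁₀(r₂/r₁).
ΔL = −10·log₁₀(3) = -4.77 dB.

-4.8 dB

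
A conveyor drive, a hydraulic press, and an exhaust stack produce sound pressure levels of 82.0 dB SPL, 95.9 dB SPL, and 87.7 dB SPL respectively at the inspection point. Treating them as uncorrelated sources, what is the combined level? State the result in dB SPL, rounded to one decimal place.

96.7 dB SPL

Incoherent sources combine by intensity addition: L_total = 10·log₁₀(Σ 10^(L_i/10)).
Σ 10^(L/10) = 10^(82.0/10) + 10^(95.9/10) + 10^(87.7/10) = 4.638e+09.
L_total = 10·log₁₀(4.638e+09) = 96.66 dB SPL.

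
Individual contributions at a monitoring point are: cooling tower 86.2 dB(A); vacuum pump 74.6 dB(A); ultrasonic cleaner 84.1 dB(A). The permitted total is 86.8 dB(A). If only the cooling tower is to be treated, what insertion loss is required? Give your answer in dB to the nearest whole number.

The untreated sources together contribute 10^(74.6/10) + 10^(84.1/10) = 2.859e+08, i.e. 84.56 dB(A).
To meet 86.8 dB(A) overall, the treated cooling tower may contribute at most 10^(86.8/10) − 2.859e+08 = 1.928e+08, i.e. 82.85 dB(A).
Required insertion loss = 86.2 − 82.85 = 3.35 dB.

3 dB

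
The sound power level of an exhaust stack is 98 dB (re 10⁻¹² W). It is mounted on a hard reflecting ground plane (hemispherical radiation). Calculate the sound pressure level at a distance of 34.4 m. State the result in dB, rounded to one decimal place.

L_p = L_w − 10·log₁₀(2π·r²) with r = 34.4 m.
2π·r² = 7435 m², 10·log₁₀ of that is 38.713 dB.
L_p = 98 − 38.713 = 59.29 dB.

59.3 dB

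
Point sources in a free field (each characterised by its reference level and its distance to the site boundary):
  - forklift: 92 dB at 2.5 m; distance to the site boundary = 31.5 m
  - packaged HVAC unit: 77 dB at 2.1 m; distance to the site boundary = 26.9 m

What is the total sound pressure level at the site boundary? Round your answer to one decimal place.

70.1 dB

Propagate each source to the receiver with L = L_ref − 20·log₁₀(r/r_ref), then add intensities.
forklift: 92 − 20·log₁₀(31.5/2.5) = 92 − 22.01 = 69.99 dB.
packaged HVAC unit: 77 − 20·log₁₀(26.9/2.1) = 77 − 22.15 = 54.85 dB.
Σ 10^(L/10) = 1.029e+07 → L_total = 10·log₁₀(1.029e+07) = 70.12 dB.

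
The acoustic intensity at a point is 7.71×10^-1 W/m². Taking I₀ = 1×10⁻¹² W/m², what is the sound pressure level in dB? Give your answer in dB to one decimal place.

118.9 dB

L = 10·log₁₀(I/I₀) = 10·log₁₀(7.71×10^-1/10⁻¹²) = 10·log₁₀(7.71×10^11).
L = 10·(0.8871 + 11) = 118.87 dB.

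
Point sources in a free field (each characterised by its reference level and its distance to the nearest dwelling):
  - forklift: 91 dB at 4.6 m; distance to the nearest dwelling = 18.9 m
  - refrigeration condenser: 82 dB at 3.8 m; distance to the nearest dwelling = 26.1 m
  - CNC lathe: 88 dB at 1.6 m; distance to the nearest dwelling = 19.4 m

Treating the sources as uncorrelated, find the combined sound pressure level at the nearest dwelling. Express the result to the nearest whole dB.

Apply inverse-square spreading to bring every level to the receiver, then sum 10^(L/10).
forklift: 91 − 20·log₁₀(18.9/4.6) = 91 − 12.27 = 78.73 dB.
refrigeration condenser: 82 − 20·log₁₀(26.1/3.8) = 82 − 16.74 = 65.26 dB.
CNC lathe: 88 − 20·log₁₀(19.4/1.6) = 88 − 21.67 = 66.33 dB.
Σ 10^(L/10) = 8.223e+07 → L_total = 10·log₁₀(8.223e+07) = 79.15 dB.

79 dB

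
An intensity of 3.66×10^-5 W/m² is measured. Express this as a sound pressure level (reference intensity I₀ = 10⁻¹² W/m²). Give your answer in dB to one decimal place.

L = 10·log₁₀(I/I₀) = 10·log₁₀(3.66×10^-5/10⁻¹²) = 10·log₁₀(3.66×10^7).
L = 10·(0.5635 + 7) = 75.63 dB.

75.6 dB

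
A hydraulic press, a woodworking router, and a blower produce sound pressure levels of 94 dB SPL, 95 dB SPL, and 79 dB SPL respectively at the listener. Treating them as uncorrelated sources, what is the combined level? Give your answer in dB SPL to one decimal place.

97.6 dB SPL

Incoherent sources combine by intensity addition: L_total = 10·log₁₀(Σ 10^(L_i/10)).
Σ 10^(L/10) = 10^(94/10) + 10^(95/10) + 10^(79/10) = 5.754e+09.
L_total = 10·log₁₀(5.754e+09) = 97.60 dB SPL.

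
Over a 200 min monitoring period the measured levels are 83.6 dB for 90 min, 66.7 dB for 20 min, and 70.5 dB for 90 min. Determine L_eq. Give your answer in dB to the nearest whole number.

L_eq = 10·log₁₀[(1/T)·Σ tᵢ·10^(Lᵢ/10)] with T = 200 min.
Σ tᵢ·10^(Lᵢ/10) = 90·10^(83.6/10) + 20·10^(66.7/10) + 90·10^(70.5/10) = 2.172e+10.
L_eq = 10·log₁₀(2.172e+10/200) = 80.36 dB.

80 dB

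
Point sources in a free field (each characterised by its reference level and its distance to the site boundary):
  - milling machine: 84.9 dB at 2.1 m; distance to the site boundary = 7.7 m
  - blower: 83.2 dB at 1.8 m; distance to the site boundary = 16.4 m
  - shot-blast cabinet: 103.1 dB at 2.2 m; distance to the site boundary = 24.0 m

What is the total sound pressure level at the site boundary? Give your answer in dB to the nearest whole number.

Apply inverse-square spreading to bring every level to the receiver, then sum 10^(L/10).
milling machine: 84.9 − 20·log₁₀(7.7/2.1) = 84.9 − 11.29 = 73.61 dB.
blower: 83.2 − 20·log₁₀(16.4/1.8) = 83.2 − 19.19 = 64.01 dB.
shot-blast cabinet: 103.1 − 20·log₁₀(24.0/2.2) = 103.1 − 20.76 = 82.34 dB.
Σ 10^(L/10) = 1.971e+08 → L_total = 10·log₁₀(1.971e+08) = 82.95 dB.

83 dB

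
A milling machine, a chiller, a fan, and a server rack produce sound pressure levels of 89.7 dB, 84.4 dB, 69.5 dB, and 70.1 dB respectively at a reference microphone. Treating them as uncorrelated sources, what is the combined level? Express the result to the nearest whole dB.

91 dB

For uncorrelated sources the intensities add, so convert each level to linear form, sum, and take 10·log₁₀ of the total.
Σ 10^(L/10) = 10^(89.7/10) + 10^(84.4/10) + 10^(69.5/10) + 10^(70.1/10) = 1.228e+09.
L_total = 10·log₁₀(1.228e+09) = 90.89 dB.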